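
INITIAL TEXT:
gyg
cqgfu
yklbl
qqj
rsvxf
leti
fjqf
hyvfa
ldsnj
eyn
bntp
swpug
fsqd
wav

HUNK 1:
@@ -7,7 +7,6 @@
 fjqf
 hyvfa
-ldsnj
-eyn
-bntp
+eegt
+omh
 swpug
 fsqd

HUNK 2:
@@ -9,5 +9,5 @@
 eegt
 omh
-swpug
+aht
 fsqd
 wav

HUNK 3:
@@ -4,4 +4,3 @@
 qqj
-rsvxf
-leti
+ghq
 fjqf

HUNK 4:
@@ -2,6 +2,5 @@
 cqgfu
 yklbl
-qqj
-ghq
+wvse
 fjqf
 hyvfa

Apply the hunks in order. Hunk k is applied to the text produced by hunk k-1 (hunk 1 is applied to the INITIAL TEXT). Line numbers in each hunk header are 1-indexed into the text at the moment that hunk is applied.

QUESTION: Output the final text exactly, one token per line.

Hunk 1: at line 7 remove [ldsnj,eyn,bntp] add [eegt,omh] -> 13 lines: gyg cqgfu yklbl qqj rsvxf leti fjqf hyvfa eegt omh swpug fsqd wav
Hunk 2: at line 9 remove [swpug] add [aht] -> 13 lines: gyg cqgfu yklbl qqj rsvxf leti fjqf hyvfa eegt omh aht fsqd wav
Hunk 3: at line 4 remove [rsvxf,leti] add [ghq] -> 12 lines: gyg cqgfu yklbl qqj ghq fjqf hyvfa eegt omh aht fsqd wav
Hunk 4: at line 2 remove [qqj,ghq] add [wvse] -> 11 lines: gyg cqgfu yklbl wvse fjqf hyvfa eegt omh aht fsqd wav

Answer: gyg
cqgfu
yklbl
wvse
fjqf
hyvfa
eegt
omh
aht
fsqd
wav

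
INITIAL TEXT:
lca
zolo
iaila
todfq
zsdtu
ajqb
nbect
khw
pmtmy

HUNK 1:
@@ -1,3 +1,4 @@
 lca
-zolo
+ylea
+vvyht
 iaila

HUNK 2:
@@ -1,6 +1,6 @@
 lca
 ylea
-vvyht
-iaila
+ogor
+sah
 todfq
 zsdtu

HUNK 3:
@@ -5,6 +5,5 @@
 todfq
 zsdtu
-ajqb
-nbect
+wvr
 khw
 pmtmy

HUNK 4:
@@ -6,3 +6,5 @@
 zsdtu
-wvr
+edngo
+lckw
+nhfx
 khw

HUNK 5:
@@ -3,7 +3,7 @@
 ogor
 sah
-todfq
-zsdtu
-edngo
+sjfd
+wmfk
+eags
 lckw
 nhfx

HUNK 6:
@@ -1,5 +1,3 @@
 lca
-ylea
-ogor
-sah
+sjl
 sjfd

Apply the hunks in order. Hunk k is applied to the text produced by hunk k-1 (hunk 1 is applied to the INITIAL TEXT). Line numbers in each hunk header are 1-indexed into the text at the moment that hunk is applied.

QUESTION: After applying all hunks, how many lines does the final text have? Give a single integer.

Hunk 1: at line 1 remove [zolo] add [ylea,vvyht] -> 10 lines: lca ylea vvyht iaila todfq zsdtu ajqb nbect khw pmtmy
Hunk 2: at line 1 remove [vvyht,iaila] add [ogor,sah] -> 10 lines: lca ylea ogor sah todfq zsdtu ajqb nbect khw pmtmy
Hunk 3: at line 5 remove [ajqb,nbect] add [wvr] -> 9 lines: lca ylea ogor sah todfq zsdtu wvr khw pmtmy
Hunk 4: at line 6 remove [wvr] add [edngo,lckw,nhfx] -> 11 lines: lca ylea ogor sah todfq zsdtu edngo lckw nhfx khw pmtmy
Hunk 5: at line 3 remove [todfq,zsdtu,edngo] add [sjfd,wmfk,eags] -> 11 lines: lca ylea ogor sah sjfd wmfk eags lckw nhfx khw pmtmy
Hunk 6: at line 1 remove [ylea,ogor,sah] add [sjl] -> 9 lines: lca sjl sjfd wmfk eags lckw nhfx khw pmtmy
Final line count: 9

Answer: 9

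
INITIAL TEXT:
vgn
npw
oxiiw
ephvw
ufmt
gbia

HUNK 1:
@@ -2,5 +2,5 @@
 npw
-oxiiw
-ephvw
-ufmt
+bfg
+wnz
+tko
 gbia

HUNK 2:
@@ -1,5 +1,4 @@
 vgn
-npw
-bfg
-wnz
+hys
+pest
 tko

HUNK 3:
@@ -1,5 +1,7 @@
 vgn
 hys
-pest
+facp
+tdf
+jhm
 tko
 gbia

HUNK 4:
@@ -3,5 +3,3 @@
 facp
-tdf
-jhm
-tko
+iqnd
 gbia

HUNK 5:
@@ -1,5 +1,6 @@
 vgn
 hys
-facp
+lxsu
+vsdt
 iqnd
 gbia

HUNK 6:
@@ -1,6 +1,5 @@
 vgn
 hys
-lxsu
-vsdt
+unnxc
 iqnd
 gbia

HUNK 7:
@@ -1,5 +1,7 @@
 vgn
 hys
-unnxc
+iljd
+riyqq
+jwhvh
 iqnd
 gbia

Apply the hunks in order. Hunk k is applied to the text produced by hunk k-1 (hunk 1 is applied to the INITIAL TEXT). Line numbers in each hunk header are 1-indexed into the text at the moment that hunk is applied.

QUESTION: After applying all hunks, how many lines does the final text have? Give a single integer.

Answer: 7

Derivation:
Hunk 1: at line 2 remove [oxiiw,ephvw,ufmt] add [bfg,wnz,tko] -> 6 lines: vgn npw bfg wnz tko gbia
Hunk 2: at line 1 remove [npw,bfg,wnz] add [hys,pest] -> 5 lines: vgn hys pest tko gbia
Hunk 3: at line 1 remove [pest] add [facp,tdf,jhm] -> 7 lines: vgn hys facp tdf jhm tko gbia
Hunk 4: at line 3 remove [tdf,jhm,tko] add [iqnd] -> 5 lines: vgn hys facp iqnd gbia
Hunk 5: at line 1 remove [facp] add [lxsu,vsdt] -> 6 lines: vgn hys lxsu vsdt iqnd gbia
Hunk 6: at line 1 remove [lxsu,vsdt] add [unnxc] -> 5 lines: vgn hys unnxc iqnd gbia
Hunk 7: at line 1 remove [unnxc] add [iljd,riyqq,jwhvh] -> 7 lines: vgn hys iljd riyqq jwhvh iqnd gbia
Final line count: 7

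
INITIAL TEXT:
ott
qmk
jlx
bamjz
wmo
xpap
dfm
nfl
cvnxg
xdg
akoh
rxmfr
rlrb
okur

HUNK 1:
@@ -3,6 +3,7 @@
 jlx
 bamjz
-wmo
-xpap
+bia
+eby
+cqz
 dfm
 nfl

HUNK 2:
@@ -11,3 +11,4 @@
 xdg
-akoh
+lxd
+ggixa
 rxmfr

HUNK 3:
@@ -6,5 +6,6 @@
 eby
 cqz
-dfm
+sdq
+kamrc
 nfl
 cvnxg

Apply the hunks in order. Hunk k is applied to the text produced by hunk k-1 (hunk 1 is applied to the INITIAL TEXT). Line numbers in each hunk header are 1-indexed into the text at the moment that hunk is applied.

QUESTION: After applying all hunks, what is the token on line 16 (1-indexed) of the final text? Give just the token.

Hunk 1: at line 3 remove [wmo,xpap] add [bia,eby,cqz] -> 15 lines: ott qmk jlx bamjz bia eby cqz dfm nfl cvnxg xdg akoh rxmfr rlrb okur
Hunk 2: at line 11 remove [akoh] add [lxd,ggixa] -> 16 lines: ott qmk jlx bamjz bia eby cqz dfm nfl cvnxg xdg lxd ggixa rxmfr rlrb okur
Hunk 3: at line 6 remove [dfm] add [sdq,kamrc] -> 17 lines: ott qmk jlx bamjz bia eby cqz sdq kamrc nfl cvnxg xdg lxd ggixa rxmfr rlrb okur
Final line 16: rlrb

Answer: rlrb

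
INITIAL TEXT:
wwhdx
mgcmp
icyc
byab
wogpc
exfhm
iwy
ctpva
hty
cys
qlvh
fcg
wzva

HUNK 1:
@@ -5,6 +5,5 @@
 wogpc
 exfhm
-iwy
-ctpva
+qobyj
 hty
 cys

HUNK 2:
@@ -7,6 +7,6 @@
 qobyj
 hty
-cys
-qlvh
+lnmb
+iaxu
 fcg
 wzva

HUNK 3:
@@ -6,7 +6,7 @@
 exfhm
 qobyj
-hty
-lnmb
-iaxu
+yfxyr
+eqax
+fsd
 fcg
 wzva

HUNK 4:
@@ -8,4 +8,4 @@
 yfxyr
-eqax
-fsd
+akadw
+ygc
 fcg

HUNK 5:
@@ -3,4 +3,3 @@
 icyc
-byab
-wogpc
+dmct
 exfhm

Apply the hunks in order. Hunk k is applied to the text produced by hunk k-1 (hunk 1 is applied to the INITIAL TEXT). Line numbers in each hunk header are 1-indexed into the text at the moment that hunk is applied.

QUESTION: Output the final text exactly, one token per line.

Answer: wwhdx
mgcmp
icyc
dmct
exfhm
qobyj
yfxyr
akadw
ygc
fcg
wzva

Derivation:
Hunk 1: at line 5 remove [iwy,ctpva] add [qobyj] -> 12 lines: wwhdx mgcmp icyc byab wogpc exfhm qobyj hty cys qlvh fcg wzva
Hunk 2: at line 7 remove [cys,qlvh] add [lnmb,iaxu] -> 12 lines: wwhdx mgcmp icyc byab wogpc exfhm qobyj hty lnmb iaxu fcg wzva
Hunk 3: at line 6 remove [hty,lnmb,iaxu] add [yfxyr,eqax,fsd] -> 12 lines: wwhdx mgcmp icyc byab wogpc exfhm qobyj yfxyr eqax fsd fcg wzva
Hunk 4: at line 8 remove [eqax,fsd] add [akadw,ygc] -> 12 lines: wwhdx mgcmp icyc byab wogpc exfhm qobyj yfxyr akadw ygc fcg wzva
Hunk 5: at line 3 remove [byab,wogpc] add [dmct] -> 11 lines: wwhdx mgcmp icyc dmct exfhm qobyj yfxyr akadw ygc fcg wzva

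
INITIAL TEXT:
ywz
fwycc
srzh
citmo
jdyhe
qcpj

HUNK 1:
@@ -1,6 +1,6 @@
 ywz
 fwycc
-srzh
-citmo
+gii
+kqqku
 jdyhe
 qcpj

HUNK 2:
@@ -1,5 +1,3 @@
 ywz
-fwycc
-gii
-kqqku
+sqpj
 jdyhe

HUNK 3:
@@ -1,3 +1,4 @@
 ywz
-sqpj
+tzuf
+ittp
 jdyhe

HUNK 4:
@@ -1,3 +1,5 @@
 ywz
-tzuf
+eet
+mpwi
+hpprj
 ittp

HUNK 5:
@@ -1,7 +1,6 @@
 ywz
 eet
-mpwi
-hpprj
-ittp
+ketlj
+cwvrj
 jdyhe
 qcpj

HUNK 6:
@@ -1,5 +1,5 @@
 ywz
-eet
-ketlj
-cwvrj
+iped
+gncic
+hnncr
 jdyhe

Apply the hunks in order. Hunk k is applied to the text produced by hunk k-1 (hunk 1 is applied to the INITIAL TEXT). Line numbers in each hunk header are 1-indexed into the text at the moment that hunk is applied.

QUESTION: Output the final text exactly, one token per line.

Hunk 1: at line 1 remove [srzh,citmo] add [gii,kqqku] -> 6 lines: ywz fwycc gii kqqku jdyhe qcpj
Hunk 2: at line 1 remove [fwycc,gii,kqqku] add [sqpj] -> 4 lines: ywz sqpj jdyhe qcpj
Hunk 3: at line 1 remove [sqpj] add [tzuf,ittp] -> 5 lines: ywz tzuf ittp jdyhe qcpj
Hunk 4: at line 1 remove [tzuf] add [eet,mpwi,hpprj] -> 7 lines: ywz eet mpwi hpprj ittp jdyhe qcpj
Hunk 5: at line 1 remove [mpwi,hpprj,ittp] add [ketlj,cwvrj] -> 6 lines: ywz eet ketlj cwvrj jdyhe qcpj
Hunk 6: at line 1 remove [eet,ketlj,cwvrj] add [iped,gncic,hnncr] -> 6 lines: ywz iped gncic hnncr jdyhe qcpj

Answer: ywz
iped
gncic
hnncr
jdyhe
qcpj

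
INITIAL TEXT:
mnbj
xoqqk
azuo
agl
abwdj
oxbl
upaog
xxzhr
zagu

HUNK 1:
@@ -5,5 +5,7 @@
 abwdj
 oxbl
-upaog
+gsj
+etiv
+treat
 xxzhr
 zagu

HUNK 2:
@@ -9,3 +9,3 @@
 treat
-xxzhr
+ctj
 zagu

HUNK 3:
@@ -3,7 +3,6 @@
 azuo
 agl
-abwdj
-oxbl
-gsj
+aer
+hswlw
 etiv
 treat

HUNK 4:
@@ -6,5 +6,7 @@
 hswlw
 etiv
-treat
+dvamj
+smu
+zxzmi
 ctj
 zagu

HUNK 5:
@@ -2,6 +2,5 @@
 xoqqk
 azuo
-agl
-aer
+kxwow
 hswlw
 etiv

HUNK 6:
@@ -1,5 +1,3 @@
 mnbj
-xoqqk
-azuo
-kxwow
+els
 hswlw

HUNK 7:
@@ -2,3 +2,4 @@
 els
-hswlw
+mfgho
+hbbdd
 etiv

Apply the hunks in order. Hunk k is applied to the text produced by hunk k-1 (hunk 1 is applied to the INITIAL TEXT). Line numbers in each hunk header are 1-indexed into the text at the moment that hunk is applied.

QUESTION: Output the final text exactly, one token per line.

Answer: mnbj
els
mfgho
hbbdd
etiv
dvamj
smu
zxzmi
ctj
zagu

Derivation:
Hunk 1: at line 5 remove [upaog] add [gsj,etiv,treat] -> 11 lines: mnbj xoqqk azuo agl abwdj oxbl gsj etiv treat xxzhr zagu
Hunk 2: at line 9 remove [xxzhr] add [ctj] -> 11 lines: mnbj xoqqk azuo agl abwdj oxbl gsj etiv treat ctj zagu
Hunk 3: at line 3 remove [abwdj,oxbl,gsj] add [aer,hswlw] -> 10 lines: mnbj xoqqk azuo agl aer hswlw etiv treat ctj zagu
Hunk 4: at line 6 remove [treat] add [dvamj,smu,zxzmi] -> 12 lines: mnbj xoqqk azuo agl aer hswlw etiv dvamj smu zxzmi ctj zagu
Hunk 5: at line 2 remove [agl,aer] add [kxwow] -> 11 lines: mnbj xoqqk azuo kxwow hswlw etiv dvamj smu zxzmi ctj zagu
Hunk 6: at line 1 remove [xoqqk,azuo,kxwow] add [els] -> 9 lines: mnbj els hswlw etiv dvamj smu zxzmi ctj zagu
Hunk 7: at line 2 remove [hswlw] add [mfgho,hbbdd] -> 10 lines: mnbj els mfgho hbbdd etiv dvamj smu zxzmi ctj zagu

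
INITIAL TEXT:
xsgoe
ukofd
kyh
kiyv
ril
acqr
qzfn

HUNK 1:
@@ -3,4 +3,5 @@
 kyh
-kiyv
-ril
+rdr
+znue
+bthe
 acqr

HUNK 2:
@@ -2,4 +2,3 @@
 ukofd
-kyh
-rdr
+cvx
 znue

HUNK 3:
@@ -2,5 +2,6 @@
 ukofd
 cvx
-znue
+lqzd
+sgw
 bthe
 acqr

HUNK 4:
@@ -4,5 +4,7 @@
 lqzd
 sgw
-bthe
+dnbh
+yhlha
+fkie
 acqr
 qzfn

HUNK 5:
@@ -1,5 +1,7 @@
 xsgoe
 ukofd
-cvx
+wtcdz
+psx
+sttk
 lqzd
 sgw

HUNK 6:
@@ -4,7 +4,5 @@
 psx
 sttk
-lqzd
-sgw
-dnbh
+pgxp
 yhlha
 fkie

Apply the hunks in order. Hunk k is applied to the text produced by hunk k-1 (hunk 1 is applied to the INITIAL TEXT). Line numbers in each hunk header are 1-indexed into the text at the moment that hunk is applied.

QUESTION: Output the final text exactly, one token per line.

Hunk 1: at line 3 remove [kiyv,ril] add [rdr,znue,bthe] -> 8 lines: xsgoe ukofd kyh rdr znue bthe acqr qzfn
Hunk 2: at line 2 remove [kyh,rdr] add [cvx] -> 7 lines: xsgoe ukofd cvx znue bthe acqr qzfn
Hunk 3: at line 2 remove [znue] add [lqzd,sgw] -> 8 lines: xsgoe ukofd cvx lqzd sgw bthe acqr qzfn
Hunk 4: at line 4 remove [bthe] add [dnbh,yhlha,fkie] -> 10 lines: xsgoe ukofd cvx lqzd sgw dnbh yhlha fkie acqr qzfn
Hunk 5: at line 1 remove [cvx] add [wtcdz,psx,sttk] -> 12 lines: xsgoe ukofd wtcdz psx sttk lqzd sgw dnbh yhlha fkie acqr qzfn
Hunk 6: at line 4 remove [lqzd,sgw,dnbh] add [pgxp] -> 10 lines: xsgoe ukofd wtcdz psx sttk pgxp yhlha fkie acqr qzfn

Answer: xsgoe
ukofd
wtcdz
psx
sttk
pgxp
yhlha
fkie
acqr
qzfn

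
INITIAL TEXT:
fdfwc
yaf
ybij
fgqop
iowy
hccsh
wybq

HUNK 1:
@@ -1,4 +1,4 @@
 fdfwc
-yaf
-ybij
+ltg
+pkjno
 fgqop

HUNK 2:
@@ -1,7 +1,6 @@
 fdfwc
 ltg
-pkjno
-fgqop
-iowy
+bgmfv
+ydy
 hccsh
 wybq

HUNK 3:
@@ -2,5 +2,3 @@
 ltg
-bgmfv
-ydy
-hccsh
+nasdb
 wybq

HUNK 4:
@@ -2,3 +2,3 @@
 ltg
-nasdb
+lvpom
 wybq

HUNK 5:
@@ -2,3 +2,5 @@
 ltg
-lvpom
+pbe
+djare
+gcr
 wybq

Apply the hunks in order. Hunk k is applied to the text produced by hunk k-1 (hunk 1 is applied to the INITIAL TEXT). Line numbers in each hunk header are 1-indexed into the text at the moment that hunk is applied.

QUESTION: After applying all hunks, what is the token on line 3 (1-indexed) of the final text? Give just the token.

Answer: pbe

Derivation:
Hunk 1: at line 1 remove [yaf,ybij] add [ltg,pkjno] -> 7 lines: fdfwc ltg pkjno fgqop iowy hccsh wybq
Hunk 2: at line 1 remove [pkjno,fgqop,iowy] add [bgmfv,ydy] -> 6 lines: fdfwc ltg bgmfv ydy hccsh wybq
Hunk 3: at line 2 remove [bgmfv,ydy,hccsh] add [nasdb] -> 4 lines: fdfwc ltg nasdb wybq
Hunk 4: at line 2 remove [nasdb] add [lvpom] -> 4 lines: fdfwc ltg lvpom wybq
Hunk 5: at line 2 remove [lvpom] add [pbe,djare,gcr] -> 6 lines: fdfwc ltg pbe djare gcr wybq
Final line 3: pbe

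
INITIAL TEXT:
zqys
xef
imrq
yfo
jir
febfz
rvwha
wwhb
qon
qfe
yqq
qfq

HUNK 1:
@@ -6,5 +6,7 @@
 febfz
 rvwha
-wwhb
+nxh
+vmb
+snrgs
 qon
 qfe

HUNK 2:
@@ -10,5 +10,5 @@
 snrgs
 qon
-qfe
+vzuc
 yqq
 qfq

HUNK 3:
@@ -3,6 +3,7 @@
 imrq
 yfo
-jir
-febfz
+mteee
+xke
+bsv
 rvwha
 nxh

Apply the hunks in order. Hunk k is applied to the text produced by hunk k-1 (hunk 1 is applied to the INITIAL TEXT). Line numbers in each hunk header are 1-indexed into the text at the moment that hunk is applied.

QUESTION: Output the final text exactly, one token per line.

Hunk 1: at line 6 remove [wwhb] add [nxh,vmb,snrgs] -> 14 lines: zqys xef imrq yfo jir febfz rvwha nxh vmb snrgs qon qfe yqq qfq
Hunk 2: at line 10 remove [qfe] add [vzuc] -> 14 lines: zqys xef imrq yfo jir febfz rvwha nxh vmb snrgs qon vzuc yqq qfq
Hunk 3: at line 3 remove [jir,febfz] add [mteee,xke,bsv] -> 15 lines: zqys xef imrq yfo mteee xke bsv rvwha nxh vmb snrgs qon vzuc yqq qfq

Answer: zqys
xef
imrq
yfo
mteee
xke
bsv
rvwha
nxh
vmb
snrgs
qon
vzuc
yqq
qfq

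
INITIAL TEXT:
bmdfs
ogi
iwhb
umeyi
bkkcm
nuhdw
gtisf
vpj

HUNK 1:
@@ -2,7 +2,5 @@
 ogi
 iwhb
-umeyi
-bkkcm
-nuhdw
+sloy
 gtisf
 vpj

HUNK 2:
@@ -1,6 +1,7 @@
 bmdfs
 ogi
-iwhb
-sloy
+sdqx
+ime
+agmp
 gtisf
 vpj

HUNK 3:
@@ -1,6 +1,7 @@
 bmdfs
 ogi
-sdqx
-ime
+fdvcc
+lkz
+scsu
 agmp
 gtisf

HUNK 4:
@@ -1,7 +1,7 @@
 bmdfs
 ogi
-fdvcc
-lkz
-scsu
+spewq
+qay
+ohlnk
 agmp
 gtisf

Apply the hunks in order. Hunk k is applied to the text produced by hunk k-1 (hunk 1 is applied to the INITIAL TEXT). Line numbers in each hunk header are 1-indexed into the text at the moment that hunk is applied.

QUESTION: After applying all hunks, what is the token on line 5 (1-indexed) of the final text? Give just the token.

Answer: ohlnk

Derivation:
Hunk 1: at line 2 remove [umeyi,bkkcm,nuhdw] add [sloy] -> 6 lines: bmdfs ogi iwhb sloy gtisf vpj
Hunk 2: at line 1 remove [iwhb,sloy] add [sdqx,ime,agmp] -> 7 lines: bmdfs ogi sdqx ime agmp gtisf vpj
Hunk 3: at line 1 remove [sdqx,ime] add [fdvcc,lkz,scsu] -> 8 lines: bmdfs ogi fdvcc lkz scsu agmp gtisf vpj
Hunk 4: at line 1 remove [fdvcc,lkz,scsu] add [spewq,qay,ohlnk] -> 8 lines: bmdfs ogi spewq qay ohlnk agmp gtisf vpj
Final line 5: ohlnk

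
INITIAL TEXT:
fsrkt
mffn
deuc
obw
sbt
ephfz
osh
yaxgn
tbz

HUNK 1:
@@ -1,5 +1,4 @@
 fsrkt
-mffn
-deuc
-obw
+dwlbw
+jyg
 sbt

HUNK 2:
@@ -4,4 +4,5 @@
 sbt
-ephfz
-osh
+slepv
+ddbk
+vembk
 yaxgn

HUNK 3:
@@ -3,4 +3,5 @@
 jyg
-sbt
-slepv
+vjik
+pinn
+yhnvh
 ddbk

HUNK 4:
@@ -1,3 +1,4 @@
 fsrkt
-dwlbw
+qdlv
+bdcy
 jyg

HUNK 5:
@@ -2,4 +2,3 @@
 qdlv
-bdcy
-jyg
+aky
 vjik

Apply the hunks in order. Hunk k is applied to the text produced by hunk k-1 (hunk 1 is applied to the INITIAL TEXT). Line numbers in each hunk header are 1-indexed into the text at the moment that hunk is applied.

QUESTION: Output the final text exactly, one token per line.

Answer: fsrkt
qdlv
aky
vjik
pinn
yhnvh
ddbk
vembk
yaxgn
tbz

Derivation:
Hunk 1: at line 1 remove [mffn,deuc,obw] add [dwlbw,jyg] -> 8 lines: fsrkt dwlbw jyg sbt ephfz osh yaxgn tbz
Hunk 2: at line 4 remove [ephfz,osh] add [slepv,ddbk,vembk] -> 9 lines: fsrkt dwlbw jyg sbt slepv ddbk vembk yaxgn tbz
Hunk 3: at line 3 remove [sbt,slepv] add [vjik,pinn,yhnvh] -> 10 lines: fsrkt dwlbw jyg vjik pinn yhnvh ddbk vembk yaxgn tbz
Hunk 4: at line 1 remove [dwlbw] add [qdlv,bdcy] -> 11 lines: fsrkt qdlv bdcy jyg vjik pinn yhnvh ddbk vembk yaxgn tbz
Hunk 5: at line 2 remove [bdcy,jyg] add [aky] -> 10 lines: fsrkt qdlv aky vjik pinn yhnvh ddbk vembk yaxgn tbz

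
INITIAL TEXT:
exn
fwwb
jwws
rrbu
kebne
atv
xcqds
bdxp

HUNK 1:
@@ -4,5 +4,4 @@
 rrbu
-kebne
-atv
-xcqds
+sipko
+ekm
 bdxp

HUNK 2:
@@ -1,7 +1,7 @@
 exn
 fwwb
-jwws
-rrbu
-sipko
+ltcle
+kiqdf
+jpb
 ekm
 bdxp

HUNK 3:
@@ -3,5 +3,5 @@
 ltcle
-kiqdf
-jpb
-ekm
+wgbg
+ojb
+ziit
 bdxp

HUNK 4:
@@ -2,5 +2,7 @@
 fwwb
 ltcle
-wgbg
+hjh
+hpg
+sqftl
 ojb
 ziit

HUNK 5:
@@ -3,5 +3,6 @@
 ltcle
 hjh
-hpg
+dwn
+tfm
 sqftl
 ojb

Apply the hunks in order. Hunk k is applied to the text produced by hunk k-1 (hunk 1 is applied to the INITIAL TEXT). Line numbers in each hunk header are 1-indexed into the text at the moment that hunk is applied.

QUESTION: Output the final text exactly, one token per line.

Answer: exn
fwwb
ltcle
hjh
dwn
tfm
sqftl
ojb
ziit
bdxp

Derivation:
Hunk 1: at line 4 remove [kebne,atv,xcqds] add [sipko,ekm] -> 7 lines: exn fwwb jwws rrbu sipko ekm bdxp
Hunk 2: at line 1 remove [jwws,rrbu,sipko] add [ltcle,kiqdf,jpb] -> 7 lines: exn fwwb ltcle kiqdf jpb ekm bdxp
Hunk 3: at line 3 remove [kiqdf,jpb,ekm] add [wgbg,ojb,ziit] -> 7 lines: exn fwwb ltcle wgbg ojb ziit bdxp
Hunk 4: at line 2 remove [wgbg] add [hjh,hpg,sqftl] -> 9 lines: exn fwwb ltcle hjh hpg sqftl ojb ziit bdxp
Hunk 5: at line 3 remove [hpg] add [dwn,tfm] -> 10 lines: exn fwwb ltcle hjh dwn tfm sqftl ojb ziit bdxp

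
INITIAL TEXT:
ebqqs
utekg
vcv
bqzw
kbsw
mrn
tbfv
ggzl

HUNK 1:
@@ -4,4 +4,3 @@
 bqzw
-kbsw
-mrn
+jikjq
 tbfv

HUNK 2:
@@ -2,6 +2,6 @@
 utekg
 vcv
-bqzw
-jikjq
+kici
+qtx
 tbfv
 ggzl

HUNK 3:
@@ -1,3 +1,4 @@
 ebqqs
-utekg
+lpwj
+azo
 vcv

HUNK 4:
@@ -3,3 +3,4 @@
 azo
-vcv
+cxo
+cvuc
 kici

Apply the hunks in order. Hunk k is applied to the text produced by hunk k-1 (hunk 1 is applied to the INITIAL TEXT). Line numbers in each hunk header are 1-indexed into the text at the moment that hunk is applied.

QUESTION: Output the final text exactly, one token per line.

Answer: ebqqs
lpwj
azo
cxo
cvuc
kici
qtx
tbfv
ggzl

Derivation:
Hunk 1: at line 4 remove [kbsw,mrn] add [jikjq] -> 7 lines: ebqqs utekg vcv bqzw jikjq tbfv ggzl
Hunk 2: at line 2 remove [bqzw,jikjq] add [kici,qtx] -> 7 lines: ebqqs utekg vcv kici qtx tbfv ggzl
Hunk 3: at line 1 remove [utekg] add [lpwj,azo] -> 8 lines: ebqqs lpwj azo vcv kici qtx tbfv ggzl
Hunk 4: at line 3 remove [vcv] add [cxo,cvuc] -> 9 lines: ebqqs lpwj azo cxo cvuc kici qtx tbfv ggzl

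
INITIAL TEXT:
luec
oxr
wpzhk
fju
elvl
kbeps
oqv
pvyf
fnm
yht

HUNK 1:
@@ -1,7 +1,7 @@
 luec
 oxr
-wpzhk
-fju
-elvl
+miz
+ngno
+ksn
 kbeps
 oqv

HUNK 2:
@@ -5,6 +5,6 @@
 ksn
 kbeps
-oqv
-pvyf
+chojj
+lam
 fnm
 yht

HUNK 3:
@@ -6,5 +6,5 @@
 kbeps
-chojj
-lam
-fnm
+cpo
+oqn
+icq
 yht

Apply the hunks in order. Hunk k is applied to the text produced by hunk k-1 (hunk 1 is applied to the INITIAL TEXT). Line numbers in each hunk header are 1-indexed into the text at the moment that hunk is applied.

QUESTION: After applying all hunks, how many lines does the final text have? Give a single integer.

Hunk 1: at line 1 remove [wpzhk,fju,elvl] add [miz,ngno,ksn] -> 10 lines: luec oxr miz ngno ksn kbeps oqv pvyf fnm yht
Hunk 2: at line 5 remove [oqv,pvyf] add [chojj,lam] -> 10 lines: luec oxr miz ngno ksn kbeps chojj lam fnm yht
Hunk 3: at line 6 remove [chojj,lam,fnm] add [cpo,oqn,icq] -> 10 lines: luec oxr miz ngno ksn kbeps cpo oqn icq yht
Final line count: 10

Answer: 10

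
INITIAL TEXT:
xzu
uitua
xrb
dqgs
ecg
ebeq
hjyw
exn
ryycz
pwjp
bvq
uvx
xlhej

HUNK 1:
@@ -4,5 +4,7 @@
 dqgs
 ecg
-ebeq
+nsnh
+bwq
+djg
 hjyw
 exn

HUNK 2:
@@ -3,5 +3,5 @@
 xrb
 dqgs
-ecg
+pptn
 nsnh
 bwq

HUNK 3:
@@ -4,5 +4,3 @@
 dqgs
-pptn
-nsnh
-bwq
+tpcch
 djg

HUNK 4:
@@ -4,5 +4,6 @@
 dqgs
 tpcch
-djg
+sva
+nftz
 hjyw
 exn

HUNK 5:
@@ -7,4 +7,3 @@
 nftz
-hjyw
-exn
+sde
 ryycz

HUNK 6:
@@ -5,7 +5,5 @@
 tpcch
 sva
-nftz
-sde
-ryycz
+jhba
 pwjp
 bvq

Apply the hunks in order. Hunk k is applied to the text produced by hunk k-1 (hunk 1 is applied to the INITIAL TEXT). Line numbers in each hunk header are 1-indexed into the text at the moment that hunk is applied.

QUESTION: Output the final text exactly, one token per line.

Answer: xzu
uitua
xrb
dqgs
tpcch
sva
jhba
pwjp
bvq
uvx
xlhej

Derivation:
Hunk 1: at line 4 remove [ebeq] add [nsnh,bwq,djg] -> 15 lines: xzu uitua xrb dqgs ecg nsnh bwq djg hjyw exn ryycz pwjp bvq uvx xlhej
Hunk 2: at line 3 remove [ecg] add [pptn] -> 15 lines: xzu uitua xrb dqgs pptn nsnh bwq djg hjyw exn ryycz pwjp bvq uvx xlhej
Hunk 3: at line 4 remove [pptn,nsnh,bwq] add [tpcch] -> 13 lines: xzu uitua xrb dqgs tpcch djg hjyw exn ryycz pwjp bvq uvx xlhej
Hunk 4: at line 4 remove [djg] add [sva,nftz] -> 14 lines: xzu uitua xrb dqgs tpcch sva nftz hjyw exn ryycz pwjp bvq uvx xlhej
Hunk 5: at line 7 remove [hjyw,exn] add [sde] -> 13 lines: xzu uitua xrb dqgs tpcch sva nftz sde ryycz pwjp bvq uvx xlhej
Hunk 6: at line 5 remove [nftz,sde,ryycz] add [jhba] -> 11 lines: xzu uitua xrb dqgs tpcch sva jhba pwjp bvq uvx xlhej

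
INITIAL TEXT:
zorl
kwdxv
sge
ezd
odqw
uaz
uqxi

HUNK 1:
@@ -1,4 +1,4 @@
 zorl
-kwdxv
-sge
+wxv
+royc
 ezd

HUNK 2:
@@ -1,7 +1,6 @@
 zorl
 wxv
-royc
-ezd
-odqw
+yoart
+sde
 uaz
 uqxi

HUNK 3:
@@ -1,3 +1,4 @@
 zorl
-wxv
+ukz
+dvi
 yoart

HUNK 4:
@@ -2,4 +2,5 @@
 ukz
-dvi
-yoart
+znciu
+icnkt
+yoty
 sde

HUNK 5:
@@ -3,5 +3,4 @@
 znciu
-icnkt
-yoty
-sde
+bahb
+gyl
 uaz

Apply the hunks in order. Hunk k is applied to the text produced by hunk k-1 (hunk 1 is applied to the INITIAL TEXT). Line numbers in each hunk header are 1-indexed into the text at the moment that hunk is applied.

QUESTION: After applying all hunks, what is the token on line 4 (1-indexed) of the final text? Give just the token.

Answer: bahb

Derivation:
Hunk 1: at line 1 remove [kwdxv,sge] add [wxv,royc] -> 7 lines: zorl wxv royc ezd odqw uaz uqxi
Hunk 2: at line 1 remove [royc,ezd,odqw] add [yoart,sde] -> 6 lines: zorl wxv yoart sde uaz uqxi
Hunk 3: at line 1 remove [wxv] add [ukz,dvi] -> 7 lines: zorl ukz dvi yoart sde uaz uqxi
Hunk 4: at line 2 remove [dvi,yoart] add [znciu,icnkt,yoty] -> 8 lines: zorl ukz znciu icnkt yoty sde uaz uqxi
Hunk 5: at line 3 remove [icnkt,yoty,sde] add [bahb,gyl] -> 7 lines: zorl ukz znciu bahb gyl uaz uqxi
Final line 4: bahb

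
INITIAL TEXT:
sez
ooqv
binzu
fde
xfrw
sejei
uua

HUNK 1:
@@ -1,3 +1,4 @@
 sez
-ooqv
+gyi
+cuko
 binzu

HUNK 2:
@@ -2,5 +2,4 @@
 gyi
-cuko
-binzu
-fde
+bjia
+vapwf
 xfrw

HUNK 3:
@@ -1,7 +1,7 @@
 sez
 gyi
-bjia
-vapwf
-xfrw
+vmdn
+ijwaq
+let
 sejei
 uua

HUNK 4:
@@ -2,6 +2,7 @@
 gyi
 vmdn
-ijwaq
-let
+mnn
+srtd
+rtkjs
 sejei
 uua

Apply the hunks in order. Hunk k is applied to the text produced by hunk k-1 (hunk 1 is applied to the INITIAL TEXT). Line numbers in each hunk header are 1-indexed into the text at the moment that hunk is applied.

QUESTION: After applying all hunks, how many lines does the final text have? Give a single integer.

Hunk 1: at line 1 remove [ooqv] add [gyi,cuko] -> 8 lines: sez gyi cuko binzu fde xfrw sejei uua
Hunk 2: at line 2 remove [cuko,binzu,fde] add [bjia,vapwf] -> 7 lines: sez gyi bjia vapwf xfrw sejei uua
Hunk 3: at line 1 remove [bjia,vapwf,xfrw] add [vmdn,ijwaq,let] -> 7 lines: sez gyi vmdn ijwaq let sejei uua
Hunk 4: at line 2 remove [ijwaq,let] add [mnn,srtd,rtkjs] -> 8 lines: sez gyi vmdn mnn srtd rtkjs sejei uua
Final line count: 8

Answer: 8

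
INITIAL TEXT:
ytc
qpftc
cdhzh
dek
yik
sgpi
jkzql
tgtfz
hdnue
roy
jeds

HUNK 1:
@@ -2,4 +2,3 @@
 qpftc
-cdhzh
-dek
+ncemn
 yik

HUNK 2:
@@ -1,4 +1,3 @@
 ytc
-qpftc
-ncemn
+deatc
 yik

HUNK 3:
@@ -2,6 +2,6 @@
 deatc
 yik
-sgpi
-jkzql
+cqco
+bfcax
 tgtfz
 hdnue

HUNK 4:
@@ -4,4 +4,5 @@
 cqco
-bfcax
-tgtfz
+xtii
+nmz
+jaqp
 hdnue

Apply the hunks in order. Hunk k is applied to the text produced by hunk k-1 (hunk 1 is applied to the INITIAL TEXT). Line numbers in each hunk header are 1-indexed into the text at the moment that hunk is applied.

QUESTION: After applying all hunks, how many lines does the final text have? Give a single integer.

Answer: 10

Derivation:
Hunk 1: at line 2 remove [cdhzh,dek] add [ncemn] -> 10 lines: ytc qpftc ncemn yik sgpi jkzql tgtfz hdnue roy jeds
Hunk 2: at line 1 remove [qpftc,ncemn] add [deatc] -> 9 lines: ytc deatc yik sgpi jkzql tgtfz hdnue roy jeds
Hunk 3: at line 2 remove [sgpi,jkzql] add [cqco,bfcax] -> 9 lines: ytc deatc yik cqco bfcax tgtfz hdnue roy jeds
Hunk 4: at line 4 remove [bfcax,tgtfz] add [xtii,nmz,jaqp] -> 10 lines: ytc deatc yik cqco xtii nmz jaqp hdnue roy jeds
Final line count: 10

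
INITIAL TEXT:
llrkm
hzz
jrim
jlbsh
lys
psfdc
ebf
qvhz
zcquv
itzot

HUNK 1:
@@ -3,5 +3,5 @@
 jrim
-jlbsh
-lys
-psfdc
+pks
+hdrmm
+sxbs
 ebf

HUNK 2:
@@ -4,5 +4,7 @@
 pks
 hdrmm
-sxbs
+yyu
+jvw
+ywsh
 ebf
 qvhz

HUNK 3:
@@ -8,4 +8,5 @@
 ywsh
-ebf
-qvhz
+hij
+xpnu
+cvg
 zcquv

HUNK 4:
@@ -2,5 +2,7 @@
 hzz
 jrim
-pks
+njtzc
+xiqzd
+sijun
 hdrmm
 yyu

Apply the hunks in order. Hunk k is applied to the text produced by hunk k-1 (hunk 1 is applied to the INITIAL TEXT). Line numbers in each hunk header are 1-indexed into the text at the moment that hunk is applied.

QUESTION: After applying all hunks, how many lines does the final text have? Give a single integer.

Answer: 15

Derivation:
Hunk 1: at line 3 remove [jlbsh,lys,psfdc] add [pks,hdrmm,sxbs] -> 10 lines: llrkm hzz jrim pks hdrmm sxbs ebf qvhz zcquv itzot
Hunk 2: at line 4 remove [sxbs] add [yyu,jvw,ywsh] -> 12 lines: llrkm hzz jrim pks hdrmm yyu jvw ywsh ebf qvhz zcquv itzot
Hunk 3: at line 8 remove [ebf,qvhz] add [hij,xpnu,cvg] -> 13 lines: llrkm hzz jrim pks hdrmm yyu jvw ywsh hij xpnu cvg zcquv itzot
Hunk 4: at line 2 remove [pks] add [njtzc,xiqzd,sijun] -> 15 lines: llrkm hzz jrim njtzc xiqzd sijun hdrmm yyu jvw ywsh hij xpnu cvg zcquv itzot
Final line count: 15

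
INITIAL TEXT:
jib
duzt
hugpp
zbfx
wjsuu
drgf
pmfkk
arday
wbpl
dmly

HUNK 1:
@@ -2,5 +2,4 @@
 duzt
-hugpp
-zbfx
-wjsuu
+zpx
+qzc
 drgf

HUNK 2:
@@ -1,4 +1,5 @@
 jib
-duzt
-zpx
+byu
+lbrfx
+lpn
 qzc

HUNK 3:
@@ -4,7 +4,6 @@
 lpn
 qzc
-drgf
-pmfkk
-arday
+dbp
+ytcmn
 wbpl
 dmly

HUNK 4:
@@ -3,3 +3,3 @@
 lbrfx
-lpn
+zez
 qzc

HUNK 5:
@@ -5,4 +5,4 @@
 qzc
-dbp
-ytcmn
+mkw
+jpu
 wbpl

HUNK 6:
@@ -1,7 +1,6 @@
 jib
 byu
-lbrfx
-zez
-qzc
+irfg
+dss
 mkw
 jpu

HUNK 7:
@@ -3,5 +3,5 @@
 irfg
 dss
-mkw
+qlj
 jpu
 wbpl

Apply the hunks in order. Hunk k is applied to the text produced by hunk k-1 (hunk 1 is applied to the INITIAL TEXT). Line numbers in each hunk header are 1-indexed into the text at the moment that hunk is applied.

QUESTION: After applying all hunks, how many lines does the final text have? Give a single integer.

Hunk 1: at line 2 remove [hugpp,zbfx,wjsuu] add [zpx,qzc] -> 9 lines: jib duzt zpx qzc drgf pmfkk arday wbpl dmly
Hunk 2: at line 1 remove [duzt,zpx] add [byu,lbrfx,lpn] -> 10 lines: jib byu lbrfx lpn qzc drgf pmfkk arday wbpl dmly
Hunk 3: at line 4 remove [drgf,pmfkk,arday] add [dbp,ytcmn] -> 9 lines: jib byu lbrfx lpn qzc dbp ytcmn wbpl dmly
Hunk 4: at line 3 remove [lpn] add [zez] -> 9 lines: jib byu lbrfx zez qzc dbp ytcmn wbpl dmly
Hunk 5: at line 5 remove [dbp,ytcmn] add [mkw,jpu] -> 9 lines: jib byu lbrfx zez qzc mkw jpu wbpl dmly
Hunk 6: at line 1 remove [lbrfx,zez,qzc] add [irfg,dss] -> 8 lines: jib byu irfg dss mkw jpu wbpl dmly
Hunk 7: at line 3 remove [mkw] add [qlj] -> 8 lines: jib byu irfg dss qlj jpu wbpl dmly
Final line count: 8

Answer: 8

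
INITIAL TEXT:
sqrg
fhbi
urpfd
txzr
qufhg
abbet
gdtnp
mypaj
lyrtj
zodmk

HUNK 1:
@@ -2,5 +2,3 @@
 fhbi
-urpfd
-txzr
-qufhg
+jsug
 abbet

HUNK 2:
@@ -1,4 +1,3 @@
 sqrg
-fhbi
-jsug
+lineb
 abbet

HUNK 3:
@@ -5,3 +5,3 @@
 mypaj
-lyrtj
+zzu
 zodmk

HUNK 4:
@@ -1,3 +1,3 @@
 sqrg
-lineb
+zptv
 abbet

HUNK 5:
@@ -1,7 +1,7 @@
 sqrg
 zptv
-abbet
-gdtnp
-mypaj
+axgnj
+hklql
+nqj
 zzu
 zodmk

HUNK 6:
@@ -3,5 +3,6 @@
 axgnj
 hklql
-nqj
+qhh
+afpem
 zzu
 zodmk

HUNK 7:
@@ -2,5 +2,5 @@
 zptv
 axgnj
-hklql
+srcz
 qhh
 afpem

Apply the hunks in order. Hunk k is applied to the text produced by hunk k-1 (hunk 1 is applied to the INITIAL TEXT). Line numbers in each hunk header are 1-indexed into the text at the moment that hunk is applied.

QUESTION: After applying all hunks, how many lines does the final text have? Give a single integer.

Answer: 8

Derivation:
Hunk 1: at line 2 remove [urpfd,txzr,qufhg] add [jsug] -> 8 lines: sqrg fhbi jsug abbet gdtnp mypaj lyrtj zodmk
Hunk 2: at line 1 remove [fhbi,jsug] add [lineb] -> 7 lines: sqrg lineb abbet gdtnp mypaj lyrtj zodmk
Hunk 3: at line 5 remove [lyrtj] add [zzu] -> 7 lines: sqrg lineb abbet gdtnp mypaj zzu zodmk
Hunk 4: at line 1 remove [lineb] add [zptv] -> 7 lines: sqrg zptv abbet gdtnp mypaj zzu zodmk
Hunk 5: at line 1 remove [abbet,gdtnp,mypaj] add [axgnj,hklql,nqj] -> 7 lines: sqrg zptv axgnj hklql nqj zzu zodmk
Hunk 6: at line 3 remove [nqj] add [qhh,afpem] -> 8 lines: sqrg zptv axgnj hklql qhh afpem zzu zodmk
Hunk 7: at line 2 remove [hklql] add [srcz] -> 8 lines: sqrg zptv axgnj srcz qhh afpem zzu zodmk
Final line count: 8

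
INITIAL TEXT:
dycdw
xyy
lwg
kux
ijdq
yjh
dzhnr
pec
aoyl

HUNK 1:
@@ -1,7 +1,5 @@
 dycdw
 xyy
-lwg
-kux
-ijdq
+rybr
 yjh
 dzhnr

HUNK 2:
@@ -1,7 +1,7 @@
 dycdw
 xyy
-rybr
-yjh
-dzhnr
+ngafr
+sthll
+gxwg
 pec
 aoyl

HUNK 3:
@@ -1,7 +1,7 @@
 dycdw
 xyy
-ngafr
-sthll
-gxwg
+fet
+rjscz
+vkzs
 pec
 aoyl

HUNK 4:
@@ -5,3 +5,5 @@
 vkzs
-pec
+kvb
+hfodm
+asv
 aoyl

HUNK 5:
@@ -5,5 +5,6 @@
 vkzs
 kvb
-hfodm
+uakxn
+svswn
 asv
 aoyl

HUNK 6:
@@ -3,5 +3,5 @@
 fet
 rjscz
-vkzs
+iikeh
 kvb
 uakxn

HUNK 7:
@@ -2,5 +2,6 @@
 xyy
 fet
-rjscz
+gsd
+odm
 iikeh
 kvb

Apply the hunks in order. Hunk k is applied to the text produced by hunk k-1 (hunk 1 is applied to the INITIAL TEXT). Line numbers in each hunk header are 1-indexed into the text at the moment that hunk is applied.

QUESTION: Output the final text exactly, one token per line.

Answer: dycdw
xyy
fet
gsd
odm
iikeh
kvb
uakxn
svswn
asv
aoyl

Derivation:
Hunk 1: at line 1 remove [lwg,kux,ijdq] add [rybr] -> 7 lines: dycdw xyy rybr yjh dzhnr pec aoyl
Hunk 2: at line 1 remove [rybr,yjh,dzhnr] add [ngafr,sthll,gxwg] -> 7 lines: dycdw xyy ngafr sthll gxwg pec aoyl
Hunk 3: at line 1 remove [ngafr,sthll,gxwg] add [fet,rjscz,vkzs] -> 7 lines: dycdw xyy fet rjscz vkzs pec aoyl
Hunk 4: at line 5 remove [pec] add [kvb,hfodm,asv] -> 9 lines: dycdw xyy fet rjscz vkzs kvb hfodm asv aoyl
Hunk 5: at line 5 remove [hfodm] add [uakxn,svswn] -> 10 lines: dycdw xyy fet rjscz vkzs kvb uakxn svswn asv aoyl
Hunk 6: at line 3 remove [vkzs] add [iikeh] -> 10 lines: dycdw xyy fet rjscz iikeh kvb uakxn svswn asv aoyl
Hunk 7: at line 2 remove [rjscz] add [gsd,odm] -> 11 lines: dycdw xyy fet gsd odm iikeh kvb uakxn svswn asv aoyl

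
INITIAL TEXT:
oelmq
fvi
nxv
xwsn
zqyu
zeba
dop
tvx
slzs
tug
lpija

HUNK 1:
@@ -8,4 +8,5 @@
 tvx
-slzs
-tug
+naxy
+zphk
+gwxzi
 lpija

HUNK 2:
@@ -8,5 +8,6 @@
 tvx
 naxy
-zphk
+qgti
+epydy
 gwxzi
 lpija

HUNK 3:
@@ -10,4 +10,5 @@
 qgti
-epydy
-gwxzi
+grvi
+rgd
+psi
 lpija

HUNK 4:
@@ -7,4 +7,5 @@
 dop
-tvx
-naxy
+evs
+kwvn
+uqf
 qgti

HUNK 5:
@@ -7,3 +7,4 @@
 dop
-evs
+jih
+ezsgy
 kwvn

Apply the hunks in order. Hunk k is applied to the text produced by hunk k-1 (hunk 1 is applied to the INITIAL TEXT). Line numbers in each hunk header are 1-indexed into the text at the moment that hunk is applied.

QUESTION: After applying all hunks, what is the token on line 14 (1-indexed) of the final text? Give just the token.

Answer: rgd

Derivation:
Hunk 1: at line 8 remove [slzs,tug] add [naxy,zphk,gwxzi] -> 12 lines: oelmq fvi nxv xwsn zqyu zeba dop tvx naxy zphk gwxzi lpija
Hunk 2: at line 8 remove [zphk] add [qgti,epydy] -> 13 lines: oelmq fvi nxv xwsn zqyu zeba dop tvx naxy qgti epydy gwxzi lpija
Hunk 3: at line 10 remove [epydy,gwxzi] add [grvi,rgd,psi] -> 14 lines: oelmq fvi nxv xwsn zqyu zeba dop tvx naxy qgti grvi rgd psi lpija
Hunk 4: at line 7 remove [tvx,naxy] add [evs,kwvn,uqf] -> 15 lines: oelmq fvi nxv xwsn zqyu zeba dop evs kwvn uqf qgti grvi rgd psi lpija
Hunk 5: at line 7 remove [evs] add [jih,ezsgy] -> 16 lines: oelmq fvi nxv xwsn zqyu zeba dop jih ezsgy kwvn uqf qgti grvi rgd psi lpija
Final line 14: rgd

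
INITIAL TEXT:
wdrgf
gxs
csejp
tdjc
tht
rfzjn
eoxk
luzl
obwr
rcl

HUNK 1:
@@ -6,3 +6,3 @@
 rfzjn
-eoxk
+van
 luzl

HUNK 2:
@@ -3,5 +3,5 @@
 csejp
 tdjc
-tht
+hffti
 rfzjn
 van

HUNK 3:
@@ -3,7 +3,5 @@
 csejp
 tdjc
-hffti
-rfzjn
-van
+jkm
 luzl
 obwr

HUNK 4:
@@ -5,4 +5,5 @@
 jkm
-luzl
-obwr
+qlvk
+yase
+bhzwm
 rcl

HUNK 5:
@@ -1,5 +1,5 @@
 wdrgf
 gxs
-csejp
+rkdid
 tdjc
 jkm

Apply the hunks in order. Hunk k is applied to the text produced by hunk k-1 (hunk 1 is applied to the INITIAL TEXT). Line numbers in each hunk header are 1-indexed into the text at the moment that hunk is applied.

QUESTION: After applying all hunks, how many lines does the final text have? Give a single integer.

Hunk 1: at line 6 remove [eoxk] add [van] -> 10 lines: wdrgf gxs csejp tdjc tht rfzjn van luzl obwr rcl
Hunk 2: at line 3 remove [tht] add [hffti] -> 10 lines: wdrgf gxs csejp tdjc hffti rfzjn van luzl obwr rcl
Hunk 3: at line 3 remove [hffti,rfzjn,van] add [jkm] -> 8 lines: wdrgf gxs csejp tdjc jkm luzl obwr rcl
Hunk 4: at line 5 remove [luzl,obwr] add [qlvk,yase,bhzwm] -> 9 lines: wdrgf gxs csejp tdjc jkm qlvk yase bhzwm rcl
Hunk 5: at line 1 remove [csejp] add [rkdid] -> 9 lines: wdrgf gxs rkdid tdjc jkm qlvk yase bhzwm rcl
Final line count: 9

Answer: 9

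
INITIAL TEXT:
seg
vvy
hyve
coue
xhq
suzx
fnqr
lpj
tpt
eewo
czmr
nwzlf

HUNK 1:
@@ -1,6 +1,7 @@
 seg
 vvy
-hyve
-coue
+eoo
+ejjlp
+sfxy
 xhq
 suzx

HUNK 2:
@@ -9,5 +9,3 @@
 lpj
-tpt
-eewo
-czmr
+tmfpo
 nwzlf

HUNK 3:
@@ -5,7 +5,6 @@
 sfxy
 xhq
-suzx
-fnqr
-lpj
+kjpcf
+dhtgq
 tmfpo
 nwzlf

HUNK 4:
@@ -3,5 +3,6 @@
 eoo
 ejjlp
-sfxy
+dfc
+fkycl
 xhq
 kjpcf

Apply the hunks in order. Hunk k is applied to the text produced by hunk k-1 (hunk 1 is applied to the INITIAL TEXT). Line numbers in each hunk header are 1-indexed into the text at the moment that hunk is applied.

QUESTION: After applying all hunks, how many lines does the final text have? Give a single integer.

Hunk 1: at line 1 remove [hyve,coue] add [eoo,ejjlp,sfxy] -> 13 lines: seg vvy eoo ejjlp sfxy xhq suzx fnqr lpj tpt eewo czmr nwzlf
Hunk 2: at line 9 remove [tpt,eewo,czmr] add [tmfpo] -> 11 lines: seg vvy eoo ejjlp sfxy xhq suzx fnqr lpj tmfpo nwzlf
Hunk 3: at line 5 remove [suzx,fnqr,lpj] add [kjpcf,dhtgq] -> 10 lines: seg vvy eoo ejjlp sfxy xhq kjpcf dhtgq tmfpo nwzlf
Hunk 4: at line 3 remove [sfxy] add [dfc,fkycl] -> 11 lines: seg vvy eoo ejjlp dfc fkycl xhq kjpcf dhtgq tmfpo nwzlf
Final line count: 11

Answer: 11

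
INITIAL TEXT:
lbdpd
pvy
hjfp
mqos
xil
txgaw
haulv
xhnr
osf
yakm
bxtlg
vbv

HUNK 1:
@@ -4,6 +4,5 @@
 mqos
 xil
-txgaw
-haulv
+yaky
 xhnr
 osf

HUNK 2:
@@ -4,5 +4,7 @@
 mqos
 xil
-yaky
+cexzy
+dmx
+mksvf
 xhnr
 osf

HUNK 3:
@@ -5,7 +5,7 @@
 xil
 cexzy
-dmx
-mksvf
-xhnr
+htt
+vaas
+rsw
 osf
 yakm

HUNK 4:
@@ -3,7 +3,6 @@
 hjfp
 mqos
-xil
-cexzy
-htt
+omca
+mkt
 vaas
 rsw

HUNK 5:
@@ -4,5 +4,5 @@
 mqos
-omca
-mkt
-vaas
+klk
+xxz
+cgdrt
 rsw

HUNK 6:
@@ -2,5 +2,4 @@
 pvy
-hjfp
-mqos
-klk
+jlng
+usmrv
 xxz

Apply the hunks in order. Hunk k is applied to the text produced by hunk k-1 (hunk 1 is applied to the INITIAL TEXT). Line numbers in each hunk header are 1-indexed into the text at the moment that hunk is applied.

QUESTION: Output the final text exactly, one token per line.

Hunk 1: at line 4 remove [txgaw,haulv] add [yaky] -> 11 lines: lbdpd pvy hjfp mqos xil yaky xhnr osf yakm bxtlg vbv
Hunk 2: at line 4 remove [yaky] add [cexzy,dmx,mksvf] -> 13 lines: lbdpd pvy hjfp mqos xil cexzy dmx mksvf xhnr osf yakm bxtlg vbv
Hunk 3: at line 5 remove [dmx,mksvf,xhnr] add [htt,vaas,rsw] -> 13 lines: lbdpd pvy hjfp mqos xil cexzy htt vaas rsw osf yakm bxtlg vbv
Hunk 4: at line 3 remove [xil,cexzy,htt] add [omca,mkt] -> 12 lines: lbdpd pvy hjfp mqos omca mkt vaas rsw osf yakm bxtlg vbv
Hunk 5: at line 4 remove [omca,mkt,vaas] add [klk,xxz,cgdrt] -> 12 lines: lbdpd pvy hjfp mqos klk xxz cgdrt rsw osf yakm bxtlg vbv
Hunk 6: at line 2 remove [hjfp,mqos,klk] add [jlng,usmrv] -> 11 lines: lbdpd pvy jlng usmrv xxz cgdrt rsw osf yakm bxtlg vbv

Answer: lbdpd
pvy
jlng
usmrv
xxz
cgdrt
rsw
osf
yakm
bxtlg
vbv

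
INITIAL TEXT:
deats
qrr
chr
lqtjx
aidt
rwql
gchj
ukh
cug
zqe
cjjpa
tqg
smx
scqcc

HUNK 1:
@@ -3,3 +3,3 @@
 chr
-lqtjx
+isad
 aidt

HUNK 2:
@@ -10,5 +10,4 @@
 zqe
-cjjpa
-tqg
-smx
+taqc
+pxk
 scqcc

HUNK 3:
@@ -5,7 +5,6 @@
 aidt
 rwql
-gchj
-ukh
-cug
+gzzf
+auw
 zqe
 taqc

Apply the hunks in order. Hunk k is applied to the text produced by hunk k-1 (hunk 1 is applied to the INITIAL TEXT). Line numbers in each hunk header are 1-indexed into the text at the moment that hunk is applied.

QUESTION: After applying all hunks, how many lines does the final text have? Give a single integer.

Hunk 1: at line 3 remove [lqtjx] add [isad] -> 14 lines: deats qrr chr isad aidt rwql gchj ukh cug zqe cjjpa tqg smx scqcc
Hunk 2: at line 10 remove [cjjpa,tqg,smx] add [taqc,pxk] -> 13 lines: deats qrr chr isad aidt rwql gchj ukh cug zqe taqc pxk scqcc
Hunk 3: at line 5 remove [gchj,ukh,cug] add [gzzf,auw] -> 12 lines: deats qrr chr isad aidt rwql gzzf auw zqe taqc pxk scqcc
Final line count: 12

Answer: 12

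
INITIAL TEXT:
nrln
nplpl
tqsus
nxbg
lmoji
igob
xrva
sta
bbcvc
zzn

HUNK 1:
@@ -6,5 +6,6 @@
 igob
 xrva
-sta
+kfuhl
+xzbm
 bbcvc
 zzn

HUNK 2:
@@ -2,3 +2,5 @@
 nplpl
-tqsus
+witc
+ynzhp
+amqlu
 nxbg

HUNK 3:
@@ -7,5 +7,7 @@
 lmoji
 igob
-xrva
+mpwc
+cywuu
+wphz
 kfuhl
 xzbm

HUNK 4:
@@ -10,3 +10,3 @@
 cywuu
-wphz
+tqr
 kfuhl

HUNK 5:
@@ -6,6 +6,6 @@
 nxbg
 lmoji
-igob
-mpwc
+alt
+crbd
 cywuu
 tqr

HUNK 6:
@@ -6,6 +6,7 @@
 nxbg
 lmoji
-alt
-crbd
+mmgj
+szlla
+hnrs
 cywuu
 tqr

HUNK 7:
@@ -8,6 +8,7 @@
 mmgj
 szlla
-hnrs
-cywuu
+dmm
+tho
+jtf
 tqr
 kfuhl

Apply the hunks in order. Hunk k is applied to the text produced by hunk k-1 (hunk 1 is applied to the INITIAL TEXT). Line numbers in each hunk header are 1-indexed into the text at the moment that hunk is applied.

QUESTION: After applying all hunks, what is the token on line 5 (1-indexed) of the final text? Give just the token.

Answer: amqlu

Derivation:
Hunk 1: at line 6 remove [sta] add [kfuhl,xzbm] -> 11 lines: nrln nplpl tqsus nxbg lmoji igob xrva kfuhl xzbm bbcvc zzn
Hunk 2: at line 2 remove [tqsus] add [witc,ynzhp,amqlu] -> 13 lines: nrln nplpl witc ynzhp amqlu nxbg lmoji igob xrva kfuhl xzbm bbcvc zzn
Hunk 3: at line 7 remove [xrva] add [mpwc,cywuu,wphz] -> 15 lines: nrln nplpl witc ynzhp amqlu nxbg lmoji igob mpwc cywuu wphz kfuhl xzbm bbcvc zzn
Hunk 4: at line 10 remove [wphz] add [tqr] -> 15 lines: nrln nplpl witc ynzhp amqlu nxbg lmoji igob mpwc cywuu tqr kfuhl xzbm bbcvc zzn
Hunk 5: at line 6 remove [igob,mpwc] add [alt,crbd] -> 15 lines: nrln nplpl witc ynzhp amqlu nxbg lmoji alt crbd cywuu tqr kfuhl xzbm bbcvc zzn
Hunk 6: at line 6 remove [alt,crbd] add [mmgj,szlla,hnrs] -> 16 lines: nrln nplpl witc ynzhp amqlu nxbg lmoji mmgj szlla hnrs cywuu tqr kfuhl xzbm bbcvc zzn
Hunk 7: at line 8 remove [hnrs,cywuu] add [dmm,tho,jtf] -> 17 lines: nrln nplpl witc ynzhp amqlu nxbg lmoji mmgj szlla dmm tho jtf tqr kfuhl xzbm bbcvc zzn
Final line 5: amqlu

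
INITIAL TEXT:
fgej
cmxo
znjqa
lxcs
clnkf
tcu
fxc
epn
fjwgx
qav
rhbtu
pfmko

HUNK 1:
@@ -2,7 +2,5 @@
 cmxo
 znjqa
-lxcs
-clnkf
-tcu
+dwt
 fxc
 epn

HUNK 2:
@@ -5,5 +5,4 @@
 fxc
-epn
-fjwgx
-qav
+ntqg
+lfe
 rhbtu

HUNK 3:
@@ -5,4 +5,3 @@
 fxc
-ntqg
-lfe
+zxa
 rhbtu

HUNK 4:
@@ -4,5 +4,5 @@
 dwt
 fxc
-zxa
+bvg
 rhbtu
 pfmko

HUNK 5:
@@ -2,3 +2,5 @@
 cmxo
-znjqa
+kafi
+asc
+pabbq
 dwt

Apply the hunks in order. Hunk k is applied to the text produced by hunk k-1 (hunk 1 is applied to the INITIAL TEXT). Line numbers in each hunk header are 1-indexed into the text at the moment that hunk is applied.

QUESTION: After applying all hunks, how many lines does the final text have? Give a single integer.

Answer: 10

Derivation:
Hunk 1: at line 2 remove [lxcs,clnkf,tcu] add [dwt] -> 10 lines: fgej cmxo znjqa dwt fxc epn fjwgx qav rhbtu pfmko
Hunk 2: at line 5 remove [epn,fjwgx,qav] add [ntqg,lfe] -> 9 lines: fgej cmxo znjqa dwt fxc ntqg lfe rhbtu pfmko
Hunk 3: at line 5 remove [ntqg,lfe] add [zxa] -> 8 lines: fgej cmxo znjqa dwt fxc zxa rhbtu pfmko
Hunk 4: at line 4 remove [zxa] add [bvg] -> 8 lines: fgej cmxo znjqa dwt fxc bvg rhbtu pfmko
Hunk 5: at line 2 remove [znjqa] add [kafi,asc,pabbq] -> 10 lines: fgej cmxo kafi asc pabbq dwt fxc bvg rhbtu pfmko
Final line count: 10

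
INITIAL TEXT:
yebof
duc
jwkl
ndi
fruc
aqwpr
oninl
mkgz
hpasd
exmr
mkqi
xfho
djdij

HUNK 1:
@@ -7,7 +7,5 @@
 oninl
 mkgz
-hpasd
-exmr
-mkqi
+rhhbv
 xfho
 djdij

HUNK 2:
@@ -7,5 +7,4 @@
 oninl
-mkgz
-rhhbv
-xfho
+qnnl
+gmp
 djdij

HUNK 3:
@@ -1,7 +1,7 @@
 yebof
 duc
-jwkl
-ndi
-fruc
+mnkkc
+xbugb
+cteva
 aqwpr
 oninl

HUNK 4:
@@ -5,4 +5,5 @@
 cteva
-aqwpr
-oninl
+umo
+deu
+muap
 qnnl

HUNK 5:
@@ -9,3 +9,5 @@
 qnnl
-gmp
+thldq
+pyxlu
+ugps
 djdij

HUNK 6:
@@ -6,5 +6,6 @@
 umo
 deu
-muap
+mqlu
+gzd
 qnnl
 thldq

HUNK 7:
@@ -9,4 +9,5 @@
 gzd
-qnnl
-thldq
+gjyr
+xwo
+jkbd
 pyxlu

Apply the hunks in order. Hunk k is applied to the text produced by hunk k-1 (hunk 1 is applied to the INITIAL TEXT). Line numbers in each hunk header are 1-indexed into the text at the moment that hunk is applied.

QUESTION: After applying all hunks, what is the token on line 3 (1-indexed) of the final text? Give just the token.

Answer: mnkkc

Derivation:
Hunk 1: at line 7 remove [hpasd,exmr,mkqi] add [rhhbv] -> 11 lines: yebof duc jwkl ndi fruc aqwpr oninl mkgz rhhbv xfho djdij
Hunk 2: at line 7 remove [mkgz,rhhbv,xfho] add [qnnl,gmp] -> 10 lines: yebof duc jwkl ndi fruc aqwpr oninl qnnl gmp djdij
Hunk 3: at line 1 remove [jwkl,ndi,fruc] add [mnkkc,xbugb,cteva] -> 10 lines: yebof duc mnkkc xbugb cteva aqwpr oninl qnnl gmp djdij
Hunk 4: at line 5 remove [aqwpr,oninl] add [umo,deu,muap] -> 11 lines: yebof duc mnkkc xbugb cteva umo deu muap qnnl gmp djdij
Hunk 5: at line 9 remove [gmp] add [thldq,pyxlu,ugps] -> 13 lines: yebof duc mnkkc xbugb cteva umo deu muap qnnl thldq pyxlu ugps djdij
Hunk 6: at line 6 remove [muap] add [mqlu,gzd] -> 14 lines: yebof duc mnkkc xbugb cteva umo deu mqlu gzd qnnl thldq pyxlu ugps djdij
Hunk 7: at line 9 remove [qnnl,thldq] add [gjyr,xwo,jkbd] -> 15 lines: yebof duc mnkkc xbugb cteva umo deu mqlu gzd gjyr xwo jkbd pyxlu ugps djdij
Final line 3: mnkkc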